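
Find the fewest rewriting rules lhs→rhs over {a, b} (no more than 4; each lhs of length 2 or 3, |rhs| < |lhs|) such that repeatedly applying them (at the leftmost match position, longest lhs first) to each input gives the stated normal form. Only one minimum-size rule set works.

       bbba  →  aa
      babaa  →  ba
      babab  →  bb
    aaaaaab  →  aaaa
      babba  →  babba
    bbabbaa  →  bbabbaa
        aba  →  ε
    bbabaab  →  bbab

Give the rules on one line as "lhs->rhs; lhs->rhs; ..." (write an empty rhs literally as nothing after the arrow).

  | bbba => aa
  | babaa => ba
  | babab => bb
  | aaaaaab => aaaa

aab->; aba->; bbb->a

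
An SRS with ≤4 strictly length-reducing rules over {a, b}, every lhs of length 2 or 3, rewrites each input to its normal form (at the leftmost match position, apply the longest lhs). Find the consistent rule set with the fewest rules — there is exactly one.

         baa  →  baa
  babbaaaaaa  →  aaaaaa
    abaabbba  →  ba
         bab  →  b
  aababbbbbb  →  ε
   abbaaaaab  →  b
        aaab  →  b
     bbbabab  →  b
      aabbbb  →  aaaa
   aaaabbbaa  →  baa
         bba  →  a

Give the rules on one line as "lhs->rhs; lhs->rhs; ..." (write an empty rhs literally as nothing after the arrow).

ab->b; abb->aa; bab->b; bb->

  | baa
  | babbaaaaaa => bbaaaaaa => aaaaaa
  | abaabbba => baabbba => baaaba => baaba => baba => ba
  | bab => b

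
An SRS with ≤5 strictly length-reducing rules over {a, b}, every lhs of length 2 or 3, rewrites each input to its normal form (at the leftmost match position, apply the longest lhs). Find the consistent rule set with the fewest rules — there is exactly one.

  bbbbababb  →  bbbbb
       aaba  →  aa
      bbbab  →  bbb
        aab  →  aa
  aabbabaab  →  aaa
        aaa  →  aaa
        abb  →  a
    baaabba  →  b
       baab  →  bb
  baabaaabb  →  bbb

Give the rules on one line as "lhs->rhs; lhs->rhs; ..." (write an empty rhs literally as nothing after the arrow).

ab->a; aba->a; ba->; baa->b

  | bbbbababb => bbbbabb => bbbbb
  | aaba => aa
  | bbbab => bbb
  | aab => aa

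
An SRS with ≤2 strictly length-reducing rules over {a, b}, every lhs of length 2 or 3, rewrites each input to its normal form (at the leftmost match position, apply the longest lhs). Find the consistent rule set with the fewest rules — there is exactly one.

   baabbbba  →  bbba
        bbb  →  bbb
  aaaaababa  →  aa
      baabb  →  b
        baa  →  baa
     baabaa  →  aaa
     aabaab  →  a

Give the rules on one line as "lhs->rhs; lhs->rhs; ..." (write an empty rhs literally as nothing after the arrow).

  | baabbbba => babbbba => abbba => bbba
  | bbb
  | aaaaababa => aaaababa => aaababa => aababa => ababa => baba => aa
  | baabb => babb => ab => b

ab->b; bab->a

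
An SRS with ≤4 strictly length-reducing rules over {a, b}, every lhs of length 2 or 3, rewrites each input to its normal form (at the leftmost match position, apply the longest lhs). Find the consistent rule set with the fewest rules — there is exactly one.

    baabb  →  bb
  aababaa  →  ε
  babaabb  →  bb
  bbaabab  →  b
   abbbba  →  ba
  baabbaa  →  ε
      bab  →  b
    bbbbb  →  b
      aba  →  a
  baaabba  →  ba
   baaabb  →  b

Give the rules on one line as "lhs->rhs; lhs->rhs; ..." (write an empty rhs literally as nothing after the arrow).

  | baabb => aabb => bb
  | aababaa => babaa => baa => aa => ε
  | babaabb => baabb => aabb => bb
  | bbaabab => baabab => aabab => bab => b

aa->; ab->; baa->aa; bbb->b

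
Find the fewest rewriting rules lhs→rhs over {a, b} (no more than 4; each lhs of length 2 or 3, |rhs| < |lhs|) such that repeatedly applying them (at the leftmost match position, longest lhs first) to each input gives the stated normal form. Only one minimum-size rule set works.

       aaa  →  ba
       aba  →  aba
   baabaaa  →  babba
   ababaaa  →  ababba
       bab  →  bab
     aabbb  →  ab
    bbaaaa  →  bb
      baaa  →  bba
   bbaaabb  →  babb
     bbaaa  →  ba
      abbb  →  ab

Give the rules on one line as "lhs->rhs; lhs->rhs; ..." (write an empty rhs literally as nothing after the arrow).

  | aaa => ba
  | aba
  | baabaaa => babaaa => babba
  | ababaaa => ababba

aa->b; aab->ab; bbb->b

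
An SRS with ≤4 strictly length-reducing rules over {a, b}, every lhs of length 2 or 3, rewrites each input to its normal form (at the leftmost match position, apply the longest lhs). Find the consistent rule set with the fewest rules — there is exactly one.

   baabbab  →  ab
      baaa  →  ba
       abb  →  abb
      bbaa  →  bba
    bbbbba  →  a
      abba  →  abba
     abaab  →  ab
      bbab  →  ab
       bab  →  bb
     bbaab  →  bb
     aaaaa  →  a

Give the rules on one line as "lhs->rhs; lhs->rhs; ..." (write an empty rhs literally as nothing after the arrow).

  | baabbab => bbab => bbb => ab
  | baaa => baa => ba
  | abb
  | bbaa => bba

aa->a; aab->; bab->bb; bbb->ab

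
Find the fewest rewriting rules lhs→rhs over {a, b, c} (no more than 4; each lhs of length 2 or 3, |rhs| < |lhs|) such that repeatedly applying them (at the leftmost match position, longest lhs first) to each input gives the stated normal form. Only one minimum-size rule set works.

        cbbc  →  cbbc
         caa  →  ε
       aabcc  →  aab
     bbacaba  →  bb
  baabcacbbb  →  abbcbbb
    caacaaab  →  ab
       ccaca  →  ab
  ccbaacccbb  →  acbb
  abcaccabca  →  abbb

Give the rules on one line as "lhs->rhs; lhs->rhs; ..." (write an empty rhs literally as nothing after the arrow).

  | cbbc
  | caa => ba => ε
  | aabcc => aab
  | bbacaba => bcaba => bbba => bb

ba->; ca->b; cc->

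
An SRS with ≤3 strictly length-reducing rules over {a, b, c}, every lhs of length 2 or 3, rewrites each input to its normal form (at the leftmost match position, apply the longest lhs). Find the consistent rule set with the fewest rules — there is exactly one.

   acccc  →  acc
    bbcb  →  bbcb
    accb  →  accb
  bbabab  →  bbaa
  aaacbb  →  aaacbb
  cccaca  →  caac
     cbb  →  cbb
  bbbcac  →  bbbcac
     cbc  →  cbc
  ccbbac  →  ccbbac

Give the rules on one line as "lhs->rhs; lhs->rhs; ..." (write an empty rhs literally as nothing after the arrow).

  | acccc => acac => acc
  | bbcb
  | accb
  | bbabab => bbaab => bbaa

ab->a; aca->ac; ccc->ca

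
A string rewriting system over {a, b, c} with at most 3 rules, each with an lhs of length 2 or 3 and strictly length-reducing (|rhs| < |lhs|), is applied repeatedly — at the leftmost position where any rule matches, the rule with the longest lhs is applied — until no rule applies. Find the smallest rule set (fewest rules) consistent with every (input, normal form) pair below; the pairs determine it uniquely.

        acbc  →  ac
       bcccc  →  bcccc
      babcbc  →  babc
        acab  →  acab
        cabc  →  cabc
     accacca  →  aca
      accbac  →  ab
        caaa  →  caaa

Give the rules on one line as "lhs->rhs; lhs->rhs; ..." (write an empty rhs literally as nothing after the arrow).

cac->b; cb->

  | acbc => ac
  | bcccc
  | babcbc => babc
  | acab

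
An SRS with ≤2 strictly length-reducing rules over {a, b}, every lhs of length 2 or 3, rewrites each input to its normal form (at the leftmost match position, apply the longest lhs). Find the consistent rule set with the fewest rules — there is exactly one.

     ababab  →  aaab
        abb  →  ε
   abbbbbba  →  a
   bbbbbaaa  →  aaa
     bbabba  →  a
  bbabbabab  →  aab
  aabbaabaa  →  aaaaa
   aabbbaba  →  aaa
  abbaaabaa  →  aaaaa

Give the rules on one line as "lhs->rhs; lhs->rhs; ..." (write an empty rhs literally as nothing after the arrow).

abb->; ba->a

  | ababab => aabab => aaab
  | abb => ε
  | abbbbbba => bbbba => bbba => bba => ba => a
  | bbbbbaaa => bbbbaaa => bbbaaa => bbaaa => baaa => aaa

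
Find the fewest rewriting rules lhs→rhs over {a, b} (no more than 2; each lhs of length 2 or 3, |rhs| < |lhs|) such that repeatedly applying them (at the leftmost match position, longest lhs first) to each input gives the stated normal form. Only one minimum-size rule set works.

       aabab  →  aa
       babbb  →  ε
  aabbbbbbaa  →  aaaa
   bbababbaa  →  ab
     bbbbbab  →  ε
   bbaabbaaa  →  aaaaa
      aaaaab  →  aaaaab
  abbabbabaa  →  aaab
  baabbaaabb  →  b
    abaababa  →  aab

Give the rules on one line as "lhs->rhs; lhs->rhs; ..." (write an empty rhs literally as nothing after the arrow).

  | aabab => aabb => aa
  | babbb => bbbb => bb => ε
  | aabbbbbbaa => aabbbbaa => aabbaa => aaaa
  | bbababbaa => ababbaa => abbbaa => abaa => aba => ab

ba->b; bb->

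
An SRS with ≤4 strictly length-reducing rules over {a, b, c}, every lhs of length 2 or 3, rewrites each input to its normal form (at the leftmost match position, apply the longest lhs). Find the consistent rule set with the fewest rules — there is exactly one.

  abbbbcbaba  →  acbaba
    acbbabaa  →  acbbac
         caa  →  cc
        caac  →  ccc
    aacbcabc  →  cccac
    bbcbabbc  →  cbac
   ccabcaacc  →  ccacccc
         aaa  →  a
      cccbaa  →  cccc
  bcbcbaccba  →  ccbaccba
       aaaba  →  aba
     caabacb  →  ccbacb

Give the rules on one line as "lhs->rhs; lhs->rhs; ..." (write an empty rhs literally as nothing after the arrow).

aa->c; aaa->a; bc->c

  | abbbbcbaba => abbbcbaba => abbcbaba => abcbaba => acbaba
  | acbbabaa => acbbabc => acbbac
  | caa => cc
  | caac => ccc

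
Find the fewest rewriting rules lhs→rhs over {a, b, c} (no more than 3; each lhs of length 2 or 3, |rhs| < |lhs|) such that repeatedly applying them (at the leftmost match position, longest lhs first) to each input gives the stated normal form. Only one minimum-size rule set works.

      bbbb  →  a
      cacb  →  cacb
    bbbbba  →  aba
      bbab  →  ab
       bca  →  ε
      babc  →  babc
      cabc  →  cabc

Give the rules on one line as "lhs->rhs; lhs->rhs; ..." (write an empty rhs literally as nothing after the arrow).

  | bbbb => abb => aa => a
  | cacb
  | bbbbba => abbba => aaba => aba
  | bbab => aab => ab

aa->a; bb->a; bca->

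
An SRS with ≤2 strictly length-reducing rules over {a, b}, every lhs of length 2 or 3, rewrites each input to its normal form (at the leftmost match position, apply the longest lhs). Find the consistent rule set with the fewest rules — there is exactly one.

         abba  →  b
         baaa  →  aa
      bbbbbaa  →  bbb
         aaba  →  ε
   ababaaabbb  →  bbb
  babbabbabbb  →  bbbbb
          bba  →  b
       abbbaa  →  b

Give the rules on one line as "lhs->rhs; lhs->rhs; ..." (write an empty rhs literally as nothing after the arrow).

ab->b; ba->

  | abba => bba => b
  | baaa => aa
  | bbbbbaa => bbbba => bbb
  | aaba => aba => ba => ε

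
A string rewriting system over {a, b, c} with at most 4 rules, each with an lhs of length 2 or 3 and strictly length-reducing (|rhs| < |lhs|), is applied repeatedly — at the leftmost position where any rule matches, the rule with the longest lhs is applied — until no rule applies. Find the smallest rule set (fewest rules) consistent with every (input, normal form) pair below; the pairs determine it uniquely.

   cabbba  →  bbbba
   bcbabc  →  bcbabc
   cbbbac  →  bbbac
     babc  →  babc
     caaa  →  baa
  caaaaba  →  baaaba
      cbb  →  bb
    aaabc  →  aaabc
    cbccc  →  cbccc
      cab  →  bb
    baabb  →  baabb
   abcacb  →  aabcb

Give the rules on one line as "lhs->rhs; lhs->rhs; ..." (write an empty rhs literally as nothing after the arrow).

bca->ab; ca->b; cbb->bb

  | cabbba => bbbba
  | bcbabc
  | cbbbac => bbbac
  | babc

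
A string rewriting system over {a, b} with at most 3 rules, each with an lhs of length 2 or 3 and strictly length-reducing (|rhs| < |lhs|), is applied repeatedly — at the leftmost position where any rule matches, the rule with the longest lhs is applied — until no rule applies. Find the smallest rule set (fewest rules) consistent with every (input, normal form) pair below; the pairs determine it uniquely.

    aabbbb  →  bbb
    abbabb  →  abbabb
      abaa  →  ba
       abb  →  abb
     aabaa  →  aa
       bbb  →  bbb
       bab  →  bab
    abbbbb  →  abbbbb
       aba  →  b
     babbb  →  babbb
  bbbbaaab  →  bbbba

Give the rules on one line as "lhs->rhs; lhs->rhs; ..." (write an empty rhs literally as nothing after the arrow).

  | aabbbb => bbb
  | abbabb
  | abaa => ba
  | abb

aab->; aba->b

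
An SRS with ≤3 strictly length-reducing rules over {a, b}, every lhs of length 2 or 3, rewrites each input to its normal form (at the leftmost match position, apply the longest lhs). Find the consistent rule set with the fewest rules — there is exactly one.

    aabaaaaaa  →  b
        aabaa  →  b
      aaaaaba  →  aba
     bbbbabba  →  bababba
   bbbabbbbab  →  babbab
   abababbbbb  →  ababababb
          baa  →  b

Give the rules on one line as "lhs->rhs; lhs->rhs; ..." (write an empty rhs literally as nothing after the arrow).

aa->; bbb->ba

  | aabaaaaaa => baaaaaa => baaaa => baa => b
  | aabaa => baa => b
  | aaaaaba => aaaba => aba
  | bbbbabba => bababba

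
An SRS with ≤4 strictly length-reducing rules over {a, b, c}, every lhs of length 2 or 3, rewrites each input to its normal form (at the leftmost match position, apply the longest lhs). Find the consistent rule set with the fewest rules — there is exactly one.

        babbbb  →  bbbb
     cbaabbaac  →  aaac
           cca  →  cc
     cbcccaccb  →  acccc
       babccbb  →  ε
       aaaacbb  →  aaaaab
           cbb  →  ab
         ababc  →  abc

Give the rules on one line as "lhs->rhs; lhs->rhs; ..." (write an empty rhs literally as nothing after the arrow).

ba->; ca->c; cb->a

  | babbbb => bbbb
  | cbaabbaac => aaabbaac => aaabac => aaac
  | cca => cc
  | cbcccaccb => acccaccb => acccccb => acccca => acccc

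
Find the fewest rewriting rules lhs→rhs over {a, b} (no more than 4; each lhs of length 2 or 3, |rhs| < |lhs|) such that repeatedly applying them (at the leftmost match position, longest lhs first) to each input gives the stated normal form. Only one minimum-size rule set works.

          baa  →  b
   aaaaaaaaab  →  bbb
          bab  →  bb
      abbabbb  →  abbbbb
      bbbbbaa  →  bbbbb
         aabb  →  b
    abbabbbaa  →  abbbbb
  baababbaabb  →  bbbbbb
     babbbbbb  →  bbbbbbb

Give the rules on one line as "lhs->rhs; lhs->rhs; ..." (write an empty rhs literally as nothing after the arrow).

aaa->bb; aab->; ba->b

  | baa => ba => b
  | aaaaaaaaab => bbaaaaaab => bbaaaaab => bbaaaab => bbaaab => bbaab => bbab => bbb
  | bab => bb
  | abbabbb => abbbbb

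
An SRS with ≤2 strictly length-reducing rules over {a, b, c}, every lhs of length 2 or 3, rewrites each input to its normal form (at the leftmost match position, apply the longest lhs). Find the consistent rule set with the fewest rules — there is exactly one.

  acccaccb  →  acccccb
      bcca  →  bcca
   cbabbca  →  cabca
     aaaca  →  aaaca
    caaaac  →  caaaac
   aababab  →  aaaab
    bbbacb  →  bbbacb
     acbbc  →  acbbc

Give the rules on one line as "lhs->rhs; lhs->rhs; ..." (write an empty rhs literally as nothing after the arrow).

  | acccaccb => acccccb
  | bcca
  | cbabbca => cabca
  | aaaca

bab->a; cac->cc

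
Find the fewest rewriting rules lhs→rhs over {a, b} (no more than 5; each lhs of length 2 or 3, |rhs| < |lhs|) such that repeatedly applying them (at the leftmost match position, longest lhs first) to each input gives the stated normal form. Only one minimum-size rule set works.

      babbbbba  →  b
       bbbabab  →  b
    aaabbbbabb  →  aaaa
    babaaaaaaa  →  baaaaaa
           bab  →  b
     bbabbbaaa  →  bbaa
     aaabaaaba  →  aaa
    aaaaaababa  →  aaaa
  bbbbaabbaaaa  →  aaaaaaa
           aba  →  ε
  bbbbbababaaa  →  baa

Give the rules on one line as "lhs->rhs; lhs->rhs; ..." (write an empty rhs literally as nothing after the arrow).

  | babbbbba => babbba => baba => b
  | bbbabab => ababab => bab => b
  | aaabbbbabb => aaabbabb => aaaabb => aaaa
  | babaaaaaaa => baaaaaa

ab->; aba->; abb->a; bbb->ab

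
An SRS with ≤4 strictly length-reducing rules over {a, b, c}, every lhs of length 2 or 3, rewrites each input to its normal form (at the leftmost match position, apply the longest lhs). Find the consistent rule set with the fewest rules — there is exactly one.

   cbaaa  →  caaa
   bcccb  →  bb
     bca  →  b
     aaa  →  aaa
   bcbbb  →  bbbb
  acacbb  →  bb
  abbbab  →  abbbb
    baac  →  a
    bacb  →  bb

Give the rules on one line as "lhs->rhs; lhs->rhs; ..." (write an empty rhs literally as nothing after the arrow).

  | cbaaa => caaa
  | bcccb => bccb => bcb => bb
  | bca => ba => b
  | aaa

ac->; ba->b; baa->aa; bc->b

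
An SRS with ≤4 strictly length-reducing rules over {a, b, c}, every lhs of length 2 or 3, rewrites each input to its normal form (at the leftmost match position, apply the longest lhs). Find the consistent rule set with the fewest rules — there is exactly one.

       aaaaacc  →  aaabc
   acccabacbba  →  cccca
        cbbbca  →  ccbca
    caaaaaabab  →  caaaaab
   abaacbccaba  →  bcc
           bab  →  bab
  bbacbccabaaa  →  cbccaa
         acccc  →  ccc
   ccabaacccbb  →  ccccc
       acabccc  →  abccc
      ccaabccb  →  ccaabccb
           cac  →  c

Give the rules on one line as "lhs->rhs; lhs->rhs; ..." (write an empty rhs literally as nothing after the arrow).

  | aaaaacc => aaabc
  | acccabacbba => ccabacbba => cccbba => cccca
  | cbbbca => ccbca
  | caaaaaabab => caaaaab

aac->b; aba->; ac->; bb->c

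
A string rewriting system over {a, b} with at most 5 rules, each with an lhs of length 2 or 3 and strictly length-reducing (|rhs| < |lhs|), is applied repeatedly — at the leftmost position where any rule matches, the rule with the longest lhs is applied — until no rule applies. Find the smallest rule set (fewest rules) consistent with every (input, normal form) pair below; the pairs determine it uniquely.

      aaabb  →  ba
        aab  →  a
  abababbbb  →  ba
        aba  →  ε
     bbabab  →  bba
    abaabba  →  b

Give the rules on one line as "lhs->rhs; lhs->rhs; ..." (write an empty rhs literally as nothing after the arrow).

aa->; aab->a; ab->a; abb->ba

  | aaabb => abb => ba
  | aab => a
  | abababbbb => aababbbb => aabbbb => abbb => bab => ba
  | aba => aa => ε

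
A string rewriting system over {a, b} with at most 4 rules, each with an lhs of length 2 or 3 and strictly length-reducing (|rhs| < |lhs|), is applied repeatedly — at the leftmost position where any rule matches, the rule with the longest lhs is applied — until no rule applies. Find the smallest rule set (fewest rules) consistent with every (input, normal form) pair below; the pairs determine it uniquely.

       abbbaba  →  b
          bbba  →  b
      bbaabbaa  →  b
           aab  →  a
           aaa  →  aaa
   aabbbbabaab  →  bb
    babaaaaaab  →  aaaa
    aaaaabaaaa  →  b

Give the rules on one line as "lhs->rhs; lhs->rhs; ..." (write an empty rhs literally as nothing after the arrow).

ab->; aba->ba; ba->b; bba->

  | abbbaba => bbaba => ba => b
  | bbba => b
  | bbaabbaa => abbaa => baa => ba => b
  | aab => a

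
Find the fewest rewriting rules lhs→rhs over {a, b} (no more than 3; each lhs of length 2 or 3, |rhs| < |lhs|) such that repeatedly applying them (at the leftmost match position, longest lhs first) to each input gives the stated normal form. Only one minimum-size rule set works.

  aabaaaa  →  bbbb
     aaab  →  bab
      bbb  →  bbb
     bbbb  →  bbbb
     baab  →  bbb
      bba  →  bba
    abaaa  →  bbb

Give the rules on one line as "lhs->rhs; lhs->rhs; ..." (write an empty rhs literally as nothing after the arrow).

  | aabaaaa => bbaaaa => bbbaa => bbbb
  | aaab => bab
  | bbb
  | bbbb

aa->b; aba->bb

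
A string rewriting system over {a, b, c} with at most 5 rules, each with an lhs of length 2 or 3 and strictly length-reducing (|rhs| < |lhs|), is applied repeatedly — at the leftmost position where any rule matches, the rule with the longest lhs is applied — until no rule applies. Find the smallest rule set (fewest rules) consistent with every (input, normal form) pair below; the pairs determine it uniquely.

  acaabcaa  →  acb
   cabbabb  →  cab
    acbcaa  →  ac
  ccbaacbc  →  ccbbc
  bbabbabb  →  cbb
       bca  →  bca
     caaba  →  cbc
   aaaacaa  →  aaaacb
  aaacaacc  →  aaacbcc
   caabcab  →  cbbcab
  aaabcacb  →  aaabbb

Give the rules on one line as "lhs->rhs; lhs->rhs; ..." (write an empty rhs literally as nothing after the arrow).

  | acaabcaa => acbbcaa => acbbcb => acb
  | cabbabb => cabcbb => cab
  | acbcaa => acbcb => ac
  | ccbaacbc => cccacbc => ccbbc

ba->c; bcb->; caa->cb; cac->b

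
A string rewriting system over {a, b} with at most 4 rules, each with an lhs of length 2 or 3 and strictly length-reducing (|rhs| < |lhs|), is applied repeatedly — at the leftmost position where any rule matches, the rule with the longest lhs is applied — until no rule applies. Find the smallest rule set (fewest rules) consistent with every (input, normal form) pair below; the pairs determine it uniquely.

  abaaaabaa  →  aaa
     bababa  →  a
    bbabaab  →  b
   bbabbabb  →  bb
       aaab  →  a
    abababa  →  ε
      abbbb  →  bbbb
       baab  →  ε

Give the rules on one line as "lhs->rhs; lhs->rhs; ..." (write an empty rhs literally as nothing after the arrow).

aab->; ab->b; aba->; ba->a

  | abaaaabaa => aaabaa => aaa
  | bababa => ababa => ba => a
  | bbabaab => babaab => abaab => ab => b
  | bbabbabb => babbabb => abbabb => bbabb => babb => abb => bb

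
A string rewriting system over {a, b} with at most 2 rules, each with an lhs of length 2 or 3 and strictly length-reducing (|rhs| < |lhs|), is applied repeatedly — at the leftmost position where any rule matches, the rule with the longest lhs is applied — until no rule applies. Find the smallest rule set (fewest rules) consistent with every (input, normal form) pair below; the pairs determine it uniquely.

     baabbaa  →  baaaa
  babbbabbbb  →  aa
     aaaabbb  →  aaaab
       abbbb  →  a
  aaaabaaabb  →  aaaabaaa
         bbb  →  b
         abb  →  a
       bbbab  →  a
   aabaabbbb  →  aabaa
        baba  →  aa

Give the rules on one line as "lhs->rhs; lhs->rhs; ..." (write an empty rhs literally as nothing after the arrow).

bab->a; bb->

  | baabbaa => baaaa
  | babbbabbbb => abbabbbb => aabbbb => aabb => aa
  | aaaabbb => aaaab
  | abbbb => abb => a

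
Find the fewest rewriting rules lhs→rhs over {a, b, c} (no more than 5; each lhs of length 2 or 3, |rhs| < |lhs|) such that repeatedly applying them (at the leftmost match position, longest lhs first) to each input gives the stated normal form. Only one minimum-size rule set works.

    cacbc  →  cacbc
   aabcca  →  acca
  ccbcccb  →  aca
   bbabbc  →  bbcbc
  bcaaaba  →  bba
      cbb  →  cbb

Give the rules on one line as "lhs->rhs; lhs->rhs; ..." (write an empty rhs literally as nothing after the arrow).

ab->; abb->cb; caa->b; ccb->a

  | cacbc
  | aabcca => acca
  | ccbcccb => acccb => aca
  | bbabbc => bbcbc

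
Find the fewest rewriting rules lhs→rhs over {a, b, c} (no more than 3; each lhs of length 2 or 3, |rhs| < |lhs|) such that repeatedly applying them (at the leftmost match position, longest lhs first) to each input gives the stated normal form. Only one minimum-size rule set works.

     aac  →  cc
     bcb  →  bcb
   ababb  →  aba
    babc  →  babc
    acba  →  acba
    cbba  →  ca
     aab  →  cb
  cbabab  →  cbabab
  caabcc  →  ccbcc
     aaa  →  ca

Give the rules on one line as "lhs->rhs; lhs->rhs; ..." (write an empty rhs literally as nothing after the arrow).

  | aac => cc
  | bcb
  | ababb => aba
  | babc

aa->c; bb->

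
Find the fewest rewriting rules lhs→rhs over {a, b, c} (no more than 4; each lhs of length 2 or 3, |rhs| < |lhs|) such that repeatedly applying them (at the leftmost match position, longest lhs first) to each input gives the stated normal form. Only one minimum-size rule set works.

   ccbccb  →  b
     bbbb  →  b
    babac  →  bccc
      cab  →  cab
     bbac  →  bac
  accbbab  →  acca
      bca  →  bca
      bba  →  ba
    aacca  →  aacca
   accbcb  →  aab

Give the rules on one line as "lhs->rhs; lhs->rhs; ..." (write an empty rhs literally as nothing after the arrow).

aba->cc; bb->b; cb->a; cbc->b

  | ccbccb => cbcb => bb => b
  | bbbb => bbb => bb => b
  | babac => bccc
  | cab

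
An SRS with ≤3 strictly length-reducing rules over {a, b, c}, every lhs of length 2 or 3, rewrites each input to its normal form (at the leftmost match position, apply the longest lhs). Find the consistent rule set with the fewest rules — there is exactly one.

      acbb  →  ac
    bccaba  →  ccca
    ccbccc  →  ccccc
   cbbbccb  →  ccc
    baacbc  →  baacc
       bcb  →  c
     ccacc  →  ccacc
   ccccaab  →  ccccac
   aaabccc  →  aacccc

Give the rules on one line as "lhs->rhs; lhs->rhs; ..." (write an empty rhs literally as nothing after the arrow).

  | acbb => acb => ac
  | bccaba => ccaba => ccca
  | ccbccc => ccccc
  | cbbbccb => cbbccb => cbccb => cccb => ccc

ab->c; bc->c; cb->c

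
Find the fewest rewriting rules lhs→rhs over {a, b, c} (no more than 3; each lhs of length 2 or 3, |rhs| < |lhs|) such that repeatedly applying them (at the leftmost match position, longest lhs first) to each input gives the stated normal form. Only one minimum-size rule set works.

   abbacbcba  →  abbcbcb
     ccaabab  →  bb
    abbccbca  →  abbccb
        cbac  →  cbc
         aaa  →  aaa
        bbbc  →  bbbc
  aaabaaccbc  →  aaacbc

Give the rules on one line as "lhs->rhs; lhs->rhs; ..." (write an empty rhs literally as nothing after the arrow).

  | abbacbcba => abbcbcba => abbcbcb
  | ccaabab => cabab => bab => bb
  | abbccbca => abbccb
  | cbac => cbc

abc->a; ba->b; ca->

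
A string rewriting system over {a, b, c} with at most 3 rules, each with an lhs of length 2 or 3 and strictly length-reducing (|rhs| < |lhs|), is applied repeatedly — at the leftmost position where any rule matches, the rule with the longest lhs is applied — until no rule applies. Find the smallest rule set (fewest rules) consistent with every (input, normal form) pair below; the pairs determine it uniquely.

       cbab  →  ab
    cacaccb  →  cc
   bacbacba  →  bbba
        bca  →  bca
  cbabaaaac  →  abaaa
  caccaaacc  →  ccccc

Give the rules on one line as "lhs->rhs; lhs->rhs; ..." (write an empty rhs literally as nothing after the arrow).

  | cbab => ab
  | cacaccb => caccb => cccb => cc
  | bacbacba => bbacba => bbba
  | bca

ac->; acc->cc; cb->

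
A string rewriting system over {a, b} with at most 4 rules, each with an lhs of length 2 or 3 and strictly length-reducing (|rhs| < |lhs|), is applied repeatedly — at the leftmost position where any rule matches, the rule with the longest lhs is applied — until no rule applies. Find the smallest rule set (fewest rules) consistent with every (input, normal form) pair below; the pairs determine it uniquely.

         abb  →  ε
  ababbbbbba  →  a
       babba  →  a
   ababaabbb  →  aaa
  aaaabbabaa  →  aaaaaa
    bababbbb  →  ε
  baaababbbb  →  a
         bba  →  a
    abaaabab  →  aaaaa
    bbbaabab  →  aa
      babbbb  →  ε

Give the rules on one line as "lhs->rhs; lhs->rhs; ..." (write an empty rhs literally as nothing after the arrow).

ab->a; abb->; ba->; bb->

  | abb => ε
  | ababbbbbba => aabbbbbba => abbbba => bba => a
  | babba => bba => a
  | ababaabbb => aabaabbb => aaaabbb => aaab => aaa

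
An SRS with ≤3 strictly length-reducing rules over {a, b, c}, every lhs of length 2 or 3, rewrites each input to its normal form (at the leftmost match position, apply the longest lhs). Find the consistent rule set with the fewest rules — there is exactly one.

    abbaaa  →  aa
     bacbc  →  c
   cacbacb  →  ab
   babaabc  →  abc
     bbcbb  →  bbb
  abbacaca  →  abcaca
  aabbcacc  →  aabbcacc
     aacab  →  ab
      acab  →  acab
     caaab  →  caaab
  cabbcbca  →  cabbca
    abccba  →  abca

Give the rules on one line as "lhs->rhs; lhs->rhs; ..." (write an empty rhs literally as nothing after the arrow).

aac->ba; ba->; cb->

  | abbaaa => abaa => aa
  | bacbc => cbc => c
  | cacbacb => caacb => cbab => ab
  | babaabc => baabc => abc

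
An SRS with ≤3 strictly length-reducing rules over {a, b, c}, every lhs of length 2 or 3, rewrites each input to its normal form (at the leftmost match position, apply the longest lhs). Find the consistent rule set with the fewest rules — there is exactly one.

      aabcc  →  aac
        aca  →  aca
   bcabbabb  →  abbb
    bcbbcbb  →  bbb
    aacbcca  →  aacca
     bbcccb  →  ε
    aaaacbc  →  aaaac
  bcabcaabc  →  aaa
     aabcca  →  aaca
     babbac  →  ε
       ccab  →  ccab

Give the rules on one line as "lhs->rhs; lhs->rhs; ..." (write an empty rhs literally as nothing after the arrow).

  | aabcc => aac
  | aca
  | bcabbabb => abbabb => abbb
  | bcbbcbb => bbcbb => bbb

ba->; bc->; cb->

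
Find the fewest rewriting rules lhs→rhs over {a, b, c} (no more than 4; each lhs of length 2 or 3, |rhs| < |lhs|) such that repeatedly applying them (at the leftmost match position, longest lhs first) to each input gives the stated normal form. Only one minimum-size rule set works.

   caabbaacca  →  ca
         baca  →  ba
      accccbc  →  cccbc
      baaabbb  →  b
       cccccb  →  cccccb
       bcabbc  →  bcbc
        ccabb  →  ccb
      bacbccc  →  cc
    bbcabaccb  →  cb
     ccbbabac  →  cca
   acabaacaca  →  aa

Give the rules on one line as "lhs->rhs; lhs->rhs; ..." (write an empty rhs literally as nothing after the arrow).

ab->; ac->; bb->a

  | caabbaacca => cabaacca => caacca => caca => ca
  | baca => ba
  | accccbc => cccbc
  | baaabbb => baabb => bab => b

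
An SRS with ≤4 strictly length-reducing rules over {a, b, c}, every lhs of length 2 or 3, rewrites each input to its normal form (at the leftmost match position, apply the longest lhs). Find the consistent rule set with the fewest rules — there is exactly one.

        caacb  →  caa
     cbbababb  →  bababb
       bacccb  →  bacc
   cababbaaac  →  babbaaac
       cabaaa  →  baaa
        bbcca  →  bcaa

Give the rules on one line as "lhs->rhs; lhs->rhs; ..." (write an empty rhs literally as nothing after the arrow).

bcc->ca; cab->b; cb->

  | caacb => caa
  | cbbababb => bababb
  | bacccb => bacc
  | cababbaaac => babbaaac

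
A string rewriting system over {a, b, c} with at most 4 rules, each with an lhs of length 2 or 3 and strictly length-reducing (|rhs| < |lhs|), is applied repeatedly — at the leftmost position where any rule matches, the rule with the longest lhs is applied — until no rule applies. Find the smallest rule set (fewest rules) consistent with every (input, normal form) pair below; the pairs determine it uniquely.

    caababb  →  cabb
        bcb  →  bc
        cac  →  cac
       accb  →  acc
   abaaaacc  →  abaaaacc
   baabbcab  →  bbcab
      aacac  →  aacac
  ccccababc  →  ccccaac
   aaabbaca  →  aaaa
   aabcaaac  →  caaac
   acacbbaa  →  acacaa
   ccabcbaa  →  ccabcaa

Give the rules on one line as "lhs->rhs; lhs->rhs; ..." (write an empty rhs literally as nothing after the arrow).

aab->; bab->a; bac->aa; cb->c

  | caababb => cabb
  | bcb => bc
  | cac
  | accb => acc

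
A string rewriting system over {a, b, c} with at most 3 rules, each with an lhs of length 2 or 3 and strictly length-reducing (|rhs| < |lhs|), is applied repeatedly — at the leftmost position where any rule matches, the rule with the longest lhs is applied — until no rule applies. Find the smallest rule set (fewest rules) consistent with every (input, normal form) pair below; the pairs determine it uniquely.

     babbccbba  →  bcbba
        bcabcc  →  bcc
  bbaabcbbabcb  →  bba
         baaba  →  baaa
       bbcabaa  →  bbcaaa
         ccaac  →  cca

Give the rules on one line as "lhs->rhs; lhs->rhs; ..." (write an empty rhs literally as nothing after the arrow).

ab->a; ac->

  | babbccbba => babccbba => baccbba => bcbba
  | bcabcc => bcacc => bcc
  | bbaabcbbabcb => bbaacbbabcb => bbabbabcb => bbababcb => bbaabcb => bbaacb => bbab => bba
  | baaba => baaa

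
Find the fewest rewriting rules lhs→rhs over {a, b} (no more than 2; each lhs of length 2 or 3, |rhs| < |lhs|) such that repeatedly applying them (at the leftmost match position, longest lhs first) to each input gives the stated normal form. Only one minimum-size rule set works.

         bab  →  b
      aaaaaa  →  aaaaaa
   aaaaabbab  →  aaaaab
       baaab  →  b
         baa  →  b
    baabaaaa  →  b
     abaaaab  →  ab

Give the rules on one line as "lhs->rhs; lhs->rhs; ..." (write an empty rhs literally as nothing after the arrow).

  | bab => bb => b
  | aaaaaa
  | aaaaabbab => aaaaabab => aaaaabb => aaaaab
  | baaab => baab => bab => bb => b

ba->b; bb->b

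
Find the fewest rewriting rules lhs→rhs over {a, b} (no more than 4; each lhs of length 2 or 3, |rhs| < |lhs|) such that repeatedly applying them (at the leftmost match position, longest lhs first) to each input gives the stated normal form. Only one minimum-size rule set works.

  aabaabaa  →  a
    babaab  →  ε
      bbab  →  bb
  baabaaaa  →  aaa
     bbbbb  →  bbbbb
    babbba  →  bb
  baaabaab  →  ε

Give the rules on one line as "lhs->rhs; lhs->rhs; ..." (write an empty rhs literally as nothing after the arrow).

ab->; aba->ba; ba->

  | aabaabaa => abaabaa => baabaa => abaa => baa => a
  | babaab => baab => ab => ε
  | bbab => bb
  | baabaaaa => abaaaa => baaaa => aaa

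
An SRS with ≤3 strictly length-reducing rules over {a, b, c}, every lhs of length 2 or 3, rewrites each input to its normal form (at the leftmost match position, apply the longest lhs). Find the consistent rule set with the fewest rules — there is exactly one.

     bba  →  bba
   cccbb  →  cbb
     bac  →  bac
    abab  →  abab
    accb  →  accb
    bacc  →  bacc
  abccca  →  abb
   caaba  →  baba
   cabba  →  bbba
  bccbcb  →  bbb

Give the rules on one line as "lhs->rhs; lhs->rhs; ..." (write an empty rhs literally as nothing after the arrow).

  | bba
  | cccbb => cbb
  | bac
  | abab

ca->b; cbc->a; ccc->c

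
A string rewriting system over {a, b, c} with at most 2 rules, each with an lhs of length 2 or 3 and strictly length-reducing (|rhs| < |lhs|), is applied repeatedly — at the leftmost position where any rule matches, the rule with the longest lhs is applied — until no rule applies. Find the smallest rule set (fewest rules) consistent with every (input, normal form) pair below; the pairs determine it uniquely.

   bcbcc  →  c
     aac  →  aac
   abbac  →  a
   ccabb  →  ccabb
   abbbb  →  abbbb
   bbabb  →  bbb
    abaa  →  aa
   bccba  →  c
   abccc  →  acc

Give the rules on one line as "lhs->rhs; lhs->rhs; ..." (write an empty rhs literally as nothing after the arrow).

ba->; bc->

  | bcbcc => bcc => c
  | aac
  | abbac => abc => a
  | ccabb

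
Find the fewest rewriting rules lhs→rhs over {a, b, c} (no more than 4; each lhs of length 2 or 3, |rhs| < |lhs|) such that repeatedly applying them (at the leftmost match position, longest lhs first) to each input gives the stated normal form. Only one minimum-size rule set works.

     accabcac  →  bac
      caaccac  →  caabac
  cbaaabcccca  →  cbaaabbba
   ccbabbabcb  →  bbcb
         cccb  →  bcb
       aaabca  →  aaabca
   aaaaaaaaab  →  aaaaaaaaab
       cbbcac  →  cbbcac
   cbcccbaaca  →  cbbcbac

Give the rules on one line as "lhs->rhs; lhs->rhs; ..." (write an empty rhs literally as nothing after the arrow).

  | accabcac => ababcac => acacac => ccac => bac
  | caaccac => caabac
  | cbaaabcccca => cbaaabbcca => cbaaabbba
  | ccbabbabcb => bbabbabcb => bcababcb => bcacacb => bcccb => bbcb

aca->c; bab->ca; cc->b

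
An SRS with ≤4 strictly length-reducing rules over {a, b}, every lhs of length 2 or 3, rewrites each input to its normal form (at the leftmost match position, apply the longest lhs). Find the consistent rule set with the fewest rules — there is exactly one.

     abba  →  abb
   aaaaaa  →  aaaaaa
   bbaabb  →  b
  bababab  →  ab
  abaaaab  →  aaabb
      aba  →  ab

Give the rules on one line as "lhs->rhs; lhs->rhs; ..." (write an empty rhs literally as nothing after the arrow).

  | abba => abb
  | aaaaaa
  | bbaabb => babbb => bbbb => b
  | bababab => bbabab => bbbab => ab

ba->b; baa->ab; bbb->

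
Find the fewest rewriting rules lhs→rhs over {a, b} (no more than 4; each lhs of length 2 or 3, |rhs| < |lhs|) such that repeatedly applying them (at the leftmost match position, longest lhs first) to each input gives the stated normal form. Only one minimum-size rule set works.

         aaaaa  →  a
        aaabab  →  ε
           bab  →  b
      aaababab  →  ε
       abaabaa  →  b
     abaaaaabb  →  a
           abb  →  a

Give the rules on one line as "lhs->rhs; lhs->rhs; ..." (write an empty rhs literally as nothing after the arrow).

aa->; ab->; abb->a

  | aaaaa => aaa => a
  | aaabab => abab => ab => ε
  | bab => b
  | aaababab => ababab => abab => ab => ε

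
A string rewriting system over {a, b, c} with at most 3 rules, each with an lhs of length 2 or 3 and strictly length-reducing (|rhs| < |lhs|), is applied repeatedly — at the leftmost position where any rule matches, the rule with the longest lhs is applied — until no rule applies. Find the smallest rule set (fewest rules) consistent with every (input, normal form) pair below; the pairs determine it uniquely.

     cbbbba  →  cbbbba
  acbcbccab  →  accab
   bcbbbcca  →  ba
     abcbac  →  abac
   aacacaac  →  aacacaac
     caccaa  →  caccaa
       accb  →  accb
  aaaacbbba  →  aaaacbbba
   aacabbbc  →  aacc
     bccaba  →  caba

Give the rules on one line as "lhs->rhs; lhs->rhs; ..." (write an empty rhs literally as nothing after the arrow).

  | cbbbba
  | acbcbccab => acbccab => accab
  | bcbbbcca => bbbcca => bbca => ba
  | abcbac => abac

abb->c; bc->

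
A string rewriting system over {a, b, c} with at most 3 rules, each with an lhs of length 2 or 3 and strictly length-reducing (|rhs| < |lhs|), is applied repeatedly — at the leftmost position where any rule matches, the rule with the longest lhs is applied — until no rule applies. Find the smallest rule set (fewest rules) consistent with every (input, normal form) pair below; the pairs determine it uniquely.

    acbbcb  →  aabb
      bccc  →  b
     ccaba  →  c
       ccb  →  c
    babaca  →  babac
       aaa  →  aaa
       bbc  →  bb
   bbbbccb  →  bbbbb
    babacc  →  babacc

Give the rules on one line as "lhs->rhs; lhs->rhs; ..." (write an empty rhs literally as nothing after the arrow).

  | acbbcb => aabcb => aabb
  | bccc => bcc => bc => b
  | ccaba => ccba => caa => ca => c
  | ccb => ca => c

bc->b; ca->c; cb->a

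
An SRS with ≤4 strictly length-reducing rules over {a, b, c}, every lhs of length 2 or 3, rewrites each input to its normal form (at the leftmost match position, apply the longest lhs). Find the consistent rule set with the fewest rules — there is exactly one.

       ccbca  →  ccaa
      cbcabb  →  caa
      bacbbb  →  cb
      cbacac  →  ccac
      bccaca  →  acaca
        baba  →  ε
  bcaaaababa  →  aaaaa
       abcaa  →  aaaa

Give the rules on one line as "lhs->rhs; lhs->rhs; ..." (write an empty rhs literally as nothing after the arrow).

ba->; bb->; bc->a

  | ccbca => ccaa
  | cbcabb => caabb => caa
  | bacbbb => cbbb => cb
  | cbacac => ccac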